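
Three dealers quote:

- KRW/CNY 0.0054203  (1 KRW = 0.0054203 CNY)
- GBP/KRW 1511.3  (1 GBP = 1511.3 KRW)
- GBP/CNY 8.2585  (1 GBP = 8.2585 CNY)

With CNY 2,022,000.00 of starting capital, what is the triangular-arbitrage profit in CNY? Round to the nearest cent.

Profitable loop is CNY → KRW → GBP → CNY:
CNY 2,022,000.00 ÷ 0.0054203 = KRW 373,042,083
KRW 373,042,083 ÷ 1511.3 = GBP 246,835.23
GBP 246,835.23 × 8.2585 = CNY 2,038,488.74
Profit = CNY 2,038,488.74 − CNY 2,022,000.00

Profit: CNY 16,488.74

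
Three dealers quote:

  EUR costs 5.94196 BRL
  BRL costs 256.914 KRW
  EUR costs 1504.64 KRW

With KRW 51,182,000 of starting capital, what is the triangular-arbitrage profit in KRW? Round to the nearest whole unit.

Profit: KRW 746,066

Profitable loop is KRW → EUR → BRL → KRW:
KRW 51,182,000 ÷ 1504.64 = EUR 34,016.11
EUR 34,016.11 × 5.94196 = BRL 202,122.37
BRL 202,122.37 × 256.914 = KRW 51,928,066
Profit = KRW 51,928,066 − KRW 51,182,000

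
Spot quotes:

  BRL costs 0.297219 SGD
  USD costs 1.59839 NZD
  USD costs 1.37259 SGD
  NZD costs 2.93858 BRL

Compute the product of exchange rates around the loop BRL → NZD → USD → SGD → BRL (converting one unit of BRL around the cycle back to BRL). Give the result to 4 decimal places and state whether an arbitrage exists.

0.9832 (arbitrage exists)

Around BRL → NZD → USD → SGD → BRL: 1 ÷ 2.93858 ÷ 1.59839 × 1.37259 ÷ 0.297219 = 0.983205
Product < 1; profitable direction is BRL → SGD → USD → NZD → BRL.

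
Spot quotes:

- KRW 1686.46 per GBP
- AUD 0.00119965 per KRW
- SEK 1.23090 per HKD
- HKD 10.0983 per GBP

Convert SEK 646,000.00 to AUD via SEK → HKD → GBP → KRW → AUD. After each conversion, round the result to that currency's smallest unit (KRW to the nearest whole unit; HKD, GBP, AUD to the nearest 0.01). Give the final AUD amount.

SEK 646,000.00 ÷ 1.23090 = HKD 524,819.24
HKD 524,819.24 ÷ 10.0983 = GBP 51,971.05
GBP 51,971.05 × 1686.46 = KRW 87,647,097
KRW 87,647,097 × 0.00119965 = AUD 105,145.84

AUD 105,145.84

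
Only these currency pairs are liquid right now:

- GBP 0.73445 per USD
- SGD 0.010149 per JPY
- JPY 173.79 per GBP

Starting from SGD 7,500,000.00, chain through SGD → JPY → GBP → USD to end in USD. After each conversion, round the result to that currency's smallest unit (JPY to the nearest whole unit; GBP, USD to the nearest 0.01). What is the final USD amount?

SGD 7,500,000.00 ÷ 0.010149 = JPY 738,989,063
JPY 738,989,063 ÷ 173.79 = GBP 4,252,195.54
GBP 4,252,195.54 ÷ 0.73445 = USD 5,789,632.43

USD 5,789,632.43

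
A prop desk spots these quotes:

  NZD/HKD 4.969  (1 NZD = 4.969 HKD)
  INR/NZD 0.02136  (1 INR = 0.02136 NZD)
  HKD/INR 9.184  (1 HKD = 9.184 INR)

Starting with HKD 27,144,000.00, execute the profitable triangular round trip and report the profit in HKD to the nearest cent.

Profit: HKD 702,571.15

Profitable loop is HKD → NZD → INR → HKD:
HKD 27,144,000.00 ÷ 4.969 = NZD 5,462,668.54
NZD 5,462,668.54 ÷ 0.02136 = INR 255,742,909.41
INR 255,742,909.41 ÷ 9.184 = HKD 27,846,571.15
Profit = HKD 27,846,571.15 − HKD 27,144,000.00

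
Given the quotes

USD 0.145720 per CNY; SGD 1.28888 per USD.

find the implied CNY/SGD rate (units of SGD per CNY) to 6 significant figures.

1 CNY × 0.145720 = 0.14572 USD
0.14572 USD × 1.28888 = 0.187816 SGD

CNY/SGD = 0.187816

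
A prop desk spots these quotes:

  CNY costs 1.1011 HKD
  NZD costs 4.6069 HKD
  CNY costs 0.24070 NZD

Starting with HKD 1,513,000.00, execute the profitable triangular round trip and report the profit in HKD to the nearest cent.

Profitable loop is HKD → CNY → NZD → HKD:
HKD 1,513,000.00 ÷ 1.1011 = CNY 1,374,080.46
CNY 1,374,080.46 × 0.24070 = NZD 330,741.17
NZD 330,741.17 × 4.6069 = HKD 1,523,691.49
Profit = HKD 1,523,691.49 − HKD 1,513,000.00

Profit: HKD 10,691.49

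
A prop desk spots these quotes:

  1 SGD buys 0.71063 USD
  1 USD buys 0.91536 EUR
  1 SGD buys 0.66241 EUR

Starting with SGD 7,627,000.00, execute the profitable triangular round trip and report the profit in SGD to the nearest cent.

Profit: SGD 139,854.30

Profitable loop is SGD → EUR → USD → SGD:
SGD 7,627,000.00 × 0.66241 = EUR 5,052,201.07
EUR 5,052,201.07 ÷ 0.91536 = USD 5,519,359.67
USD 5,519,359.67 ÷ 0.71063 = SGD 7,766,854.30
Profit = SGD 7,766,854.30 − SGD 7,627,000.00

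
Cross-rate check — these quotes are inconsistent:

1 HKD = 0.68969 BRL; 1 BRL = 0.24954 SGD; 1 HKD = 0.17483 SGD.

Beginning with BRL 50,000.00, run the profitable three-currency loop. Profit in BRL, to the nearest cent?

Profitable loop is BRL → HKD → SGD → BRL:
BRL 50,000.00 ÷ 0.68969 = HKD 72,496.34
HKD 72,496.34 × 0.17483 = SGD 12,674.53
SGD 12,674.53 ÷ 0.24954 = BRL 50,791.60
Profit = BRL 50,791.60 − BRL 50,000.00

Profit: BRL 791.60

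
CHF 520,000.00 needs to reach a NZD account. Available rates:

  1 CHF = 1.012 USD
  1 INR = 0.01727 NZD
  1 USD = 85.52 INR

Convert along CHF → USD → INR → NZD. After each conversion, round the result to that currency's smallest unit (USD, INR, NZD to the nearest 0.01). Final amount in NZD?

NZD 777,219.85

CHF 520,000.00 × 1.012 = USD 526,240.00
USD 526,240.00 × 85.52 = INR 45,004,044.80
INR 45,004,044.80 × 0.01727 = NZD 777,219.85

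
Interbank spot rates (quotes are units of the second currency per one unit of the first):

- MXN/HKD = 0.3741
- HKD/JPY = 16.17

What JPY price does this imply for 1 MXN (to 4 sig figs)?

MXN/JPY = 6.049

1 MXN × 0.3741 = 0.3741 HKD
0.3741 HKD × 16.17 = 6.0492 JPY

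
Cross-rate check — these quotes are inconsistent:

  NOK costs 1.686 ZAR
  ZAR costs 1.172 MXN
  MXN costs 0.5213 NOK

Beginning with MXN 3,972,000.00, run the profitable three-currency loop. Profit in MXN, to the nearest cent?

Profit: MXN 119,496.15

Profitable loop is MXN → NOK → ZAR → MXN:
MXN 3,972,000.00 × 0.5213 = NOK 2,070,603.60
NOK 2,070,603.60 × 1.686 = ZAR 3,491,037.67
ZAR 3,491,037.67 × 1.172 = MXN 4,091,496.15
Profit = MXN 4,091,496.15 − MXN 3,972,000.00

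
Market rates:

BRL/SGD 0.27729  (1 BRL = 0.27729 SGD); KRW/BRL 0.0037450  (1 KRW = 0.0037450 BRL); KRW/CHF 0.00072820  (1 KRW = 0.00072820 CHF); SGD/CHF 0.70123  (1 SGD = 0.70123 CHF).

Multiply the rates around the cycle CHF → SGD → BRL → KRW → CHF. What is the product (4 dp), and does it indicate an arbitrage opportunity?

1.0000 (no arbitrage)

Around CHF → SGD → BRL → KRW → CHF: 1 ÷ 0.70123 ÷ 0.27729 ÷ 0.0037450 × 0.00072820 = 1.000010
Product ≈ 1 (deviation 0.001%, within rounding noise).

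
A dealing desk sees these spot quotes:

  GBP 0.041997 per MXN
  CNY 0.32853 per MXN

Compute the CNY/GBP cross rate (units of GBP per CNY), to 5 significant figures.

1 CNY ÷ 0.32853 = 3.04386 MXN
3.04386 MXN × 0.041997 = 0.127833 GBP

CNY/GBP = 0.12783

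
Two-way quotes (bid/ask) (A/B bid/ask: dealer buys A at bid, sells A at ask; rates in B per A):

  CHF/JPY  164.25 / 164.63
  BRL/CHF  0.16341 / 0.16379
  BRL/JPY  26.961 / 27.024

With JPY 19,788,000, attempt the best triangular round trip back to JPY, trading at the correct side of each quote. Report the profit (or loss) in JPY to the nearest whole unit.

Net result: JPY -2,750 (no profitable arbitrage after spreads)

Best loop JPY → CHF → BRL → JPY:
JPY 19,788,000 ÷ 164.63 (buy CHF at ask) = CHF 120,196.80
CHF 120,196.80 ÷ 0.16379 (buy BRL at ask) = BRL 733,847.03
BRL 733,847.03 × 26.961 (sell BRL at bid) = JPY 19,785,250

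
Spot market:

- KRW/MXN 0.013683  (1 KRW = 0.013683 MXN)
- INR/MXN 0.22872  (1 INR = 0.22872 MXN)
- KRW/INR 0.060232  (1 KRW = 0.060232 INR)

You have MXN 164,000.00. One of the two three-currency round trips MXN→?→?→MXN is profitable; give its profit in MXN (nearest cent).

Profit: MXN 1,117.82

Profitable loop is MXN → KRW → INR → MXN:
MXN 164,000.00 ÷ 0.013683 = KRW 11,985,676
KRW 11,985,676 × 0.060232 = INR 721,921.22
INR 721,921.22 × 0.22872 = MXN 165,117.82
Profit = MXN 165,117.82 − MXN 164,000.00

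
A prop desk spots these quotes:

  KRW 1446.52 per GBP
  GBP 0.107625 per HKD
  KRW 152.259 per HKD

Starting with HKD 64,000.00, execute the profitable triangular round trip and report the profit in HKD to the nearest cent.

Profitable loop is HKD → GBP → KRW → HKD:
HKD 64,000.00 × 0.107625 = GBP 6,888.00
GBP 6,888.00 × 1446.52 = KRW 9,963,630
KRW 9,963,630 ÷ 152.259 = HKD 65,438.69
Profit = HKD 65,438.69 − HKD 64,000.00

Profit: HKD 1,438.69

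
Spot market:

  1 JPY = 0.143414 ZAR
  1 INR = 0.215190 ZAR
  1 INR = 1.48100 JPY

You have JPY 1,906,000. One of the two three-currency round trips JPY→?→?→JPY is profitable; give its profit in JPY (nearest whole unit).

Profit: JPY 25,072

Profitable loop is JPY → INR → ZAR → JPY:
JPY 1,906,000 ÷ 1.48100 = INR 1,286,968.26
INR 1,286,968.26 × 0.215190 = ZAR 276,942.70
ZAR 276,942.70 ÷ 0.143414 = JPY 1,931,072
Profit = JPY 1,931,072 − JPY 1,906,000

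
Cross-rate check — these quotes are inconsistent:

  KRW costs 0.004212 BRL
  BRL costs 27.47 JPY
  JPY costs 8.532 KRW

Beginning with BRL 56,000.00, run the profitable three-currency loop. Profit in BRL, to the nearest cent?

Profitable loop is BRL → KRW → JPY → BRL:
BRL 56,000.00 ÷ 0.004212 = KRW 13,295,347
KRW 13,295,347 ÷ 8.532 = JPY 1,558,292
JPY 1,558,292 ÷ 27.47 = BRL 56,727.04
Profit = BRL 56,727.04 − BRL 56,000.00

Profit: BRL 727.04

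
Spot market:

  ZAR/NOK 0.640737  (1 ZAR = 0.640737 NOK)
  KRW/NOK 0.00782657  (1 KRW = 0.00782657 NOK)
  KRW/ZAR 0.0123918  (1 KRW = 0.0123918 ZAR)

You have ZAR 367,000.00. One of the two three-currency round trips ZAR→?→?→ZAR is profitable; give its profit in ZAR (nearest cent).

Profit: ZAR 5,313.50

Profitable loop is ZAR → NOK → KRW → ZAR:
ZAR 367,000.00 × 0.640737 = NOK 235,150.48
NOK 235,150.48 ÷ 0.00782657 = KRW 30,045,151
KRW 30,045,151 × 0.0123918 = ZAR 372,313.50
Profit = ZAR 372,313.50 − ZAR 367,000.00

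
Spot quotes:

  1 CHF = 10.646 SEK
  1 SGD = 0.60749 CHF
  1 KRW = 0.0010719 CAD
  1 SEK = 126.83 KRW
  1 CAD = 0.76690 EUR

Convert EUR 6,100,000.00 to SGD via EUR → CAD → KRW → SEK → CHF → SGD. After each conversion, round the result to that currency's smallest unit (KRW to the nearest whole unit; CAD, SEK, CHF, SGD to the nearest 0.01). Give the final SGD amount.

EUR 6,100,000.00 ÷ 0.76690 = CAD 7,954,100.93
CAD 7,954,100.93 ÷ 0.0010719 = KRW 7,420,562,487
KRW 7,420,562,487 ÷ 126.83 = SEK 58,507,943.60
SEK 58,507,943.60 ÷ 10.646 = CHF 5,495,767.76
CHF 5,495,767.76 ÷ 0.60749 = SGD 9,046,680.21

SGD 9,046,680.21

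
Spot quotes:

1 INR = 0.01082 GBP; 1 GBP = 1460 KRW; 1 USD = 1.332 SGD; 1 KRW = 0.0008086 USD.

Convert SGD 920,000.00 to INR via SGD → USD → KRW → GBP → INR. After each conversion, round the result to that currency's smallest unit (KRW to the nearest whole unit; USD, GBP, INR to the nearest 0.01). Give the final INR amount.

SGD 920,000.00 ÷ 1.332 = USD 690,690.69
USD 690,690.69 ÷ 0.0008086 = KRW 854,180,918
KRW 854,180,918 ÷ 1460 = GBP 585,055.42
GBP 585,055.42 ÷ 0.01082 = INR 54,071,665.43

INR 54,071,665.43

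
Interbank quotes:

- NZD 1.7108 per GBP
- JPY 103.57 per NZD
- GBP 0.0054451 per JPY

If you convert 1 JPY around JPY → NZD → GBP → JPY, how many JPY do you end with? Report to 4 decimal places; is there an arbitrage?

1.0365 (arbitrage exists)

Around JPY → NZD → GBP → JPY: 1 ÷ 103.57 ÷ 1.7108 ÷ 0.0054451 = 1.036480
Product > 1; profitable direction is JPY → NZD → GBP → JPY.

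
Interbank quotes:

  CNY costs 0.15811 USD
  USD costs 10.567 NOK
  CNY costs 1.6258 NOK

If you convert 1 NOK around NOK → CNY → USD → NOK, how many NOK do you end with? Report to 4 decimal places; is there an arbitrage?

1.0276 (arbitrage exists)

Around NOK → CNY → USD → NOK: 1 ÷ 1.6258 × 0.15811 × 10.567 = 1.027647
Product > 1; profitable direction is NOK → CNY → USD → NOK.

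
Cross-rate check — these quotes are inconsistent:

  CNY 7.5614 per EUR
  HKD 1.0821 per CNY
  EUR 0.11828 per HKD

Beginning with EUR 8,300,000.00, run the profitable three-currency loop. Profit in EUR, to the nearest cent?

Profit: EUR 276,244.75

Profitable loop is EUR → HKD → CNY → EUR:
EUR 8,300,000.00 ÷ 0.11828 = HKD 70,172,472.10
HKD 70,172,472.10 ÷ 1.0821 = CNY 64,848,417.06
CNY 64,848,417.06 ÷ 7.5614 = EUR 8,576,244.75
Profit = EUR 8,576,244.75 − EUR 8,300,000.00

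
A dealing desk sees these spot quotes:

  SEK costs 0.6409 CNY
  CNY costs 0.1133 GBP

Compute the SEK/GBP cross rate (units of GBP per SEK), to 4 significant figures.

1 SEK × 0.6409 = 0.6409 CNY
0.6409 CNY × 0.1133 = 0.072614 GBP

SEK/GBP = 0.07261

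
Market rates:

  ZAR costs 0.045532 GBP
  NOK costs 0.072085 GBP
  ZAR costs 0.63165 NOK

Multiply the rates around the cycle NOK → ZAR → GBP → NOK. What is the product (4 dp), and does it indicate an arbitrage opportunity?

Around NOK → ZAR → GBP → NOK: 1 ÷ 0.63165 × 0.045532 ÷ 0.072085 = 0.999989
Product ≈ 1 (deviation 0.001%, within rounding noise).

1.0000 (no arbitrage)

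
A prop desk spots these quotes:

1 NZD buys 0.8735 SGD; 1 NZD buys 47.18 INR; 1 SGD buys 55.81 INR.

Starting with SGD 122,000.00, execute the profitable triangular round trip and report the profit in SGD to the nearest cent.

Profit: SGD 4,059.86

Profitable loop is SGD → INR → NZD → SGD:
SGD 122,000.00 × 55.81 = INR 6,808,820.00
INR 6,808,820.00 ÷ 47.18 = NZD 144,315.81
NZD 144,315.81 × 0.8735 = SGD 126,059.86
Profit = SGD 126,059.86 − SGD 122,000.00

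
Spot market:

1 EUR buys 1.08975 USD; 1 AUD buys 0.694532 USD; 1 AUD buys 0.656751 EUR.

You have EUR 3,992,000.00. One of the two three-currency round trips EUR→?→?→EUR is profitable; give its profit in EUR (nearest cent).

Profit: EUR 121,636.31

Profitable loop is EUR → USD → AUD → EUR:
EUR 3,992,000.00 × 1.08975 = USD 4,350,282.00
USD 4,350,282.00 ÷ 0.694532 = AUD 6,263,616.36
AUD 6,263,616.36 × 0.656751 = EUR 4,113,636.31
Profit = EUR 4,113,636.31 − EUR 3,992,000.00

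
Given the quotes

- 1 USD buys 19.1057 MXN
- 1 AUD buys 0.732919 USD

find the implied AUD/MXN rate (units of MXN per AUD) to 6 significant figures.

AUD/MXN = 14.0029

1 AUD × 0.732919 = 0.732919 USD
0.732919 USD × 19.1057 = 14.0029 MXN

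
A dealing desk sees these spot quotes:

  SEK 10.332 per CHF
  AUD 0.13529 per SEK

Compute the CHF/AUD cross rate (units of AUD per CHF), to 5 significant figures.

1 CHF × 10.332 = 10.332 SEK
10.332 SEK × 0.13529 = 1.39782 AUD

CHF/AUD = 1.3978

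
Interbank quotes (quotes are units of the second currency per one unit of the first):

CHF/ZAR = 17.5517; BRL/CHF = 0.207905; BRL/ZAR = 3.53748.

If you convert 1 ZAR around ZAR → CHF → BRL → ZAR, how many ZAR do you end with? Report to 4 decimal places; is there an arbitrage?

Around ZAR → CHF → BRL → ZAR: 1 ÷ 17.5517 ÷ 0.207905 × 3.53748 = 0.969415
Product < 1; profitable direction is ZAR → BRL → CHF → ZAR.

0.9694 (arbitrage exists)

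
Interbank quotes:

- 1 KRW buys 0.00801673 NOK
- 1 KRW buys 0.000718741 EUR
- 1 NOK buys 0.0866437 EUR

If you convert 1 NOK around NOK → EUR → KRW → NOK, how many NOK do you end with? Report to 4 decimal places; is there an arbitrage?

Around NOK → EUR → KRW → NOK: 1 × 0.0866437 ÷ 0.000718741 × 0.00801673 = 0.966411
Product < 1; profitable direction is NOK → KRW → EUR → NOK.

0.9664 (arbitrage exists)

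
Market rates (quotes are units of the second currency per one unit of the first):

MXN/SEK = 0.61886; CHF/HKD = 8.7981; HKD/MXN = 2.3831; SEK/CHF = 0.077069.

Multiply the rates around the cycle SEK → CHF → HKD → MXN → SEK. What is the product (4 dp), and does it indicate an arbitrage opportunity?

Around SEK → CHF → HKD → MXN → SEK: 1 × 0.077069 × 8.7981 × 2.3831 × 0.61886 = 1.000008
Product ≈ 1 (deviation 0.001%, within rounding noise).

1.0000 (no arbitrage)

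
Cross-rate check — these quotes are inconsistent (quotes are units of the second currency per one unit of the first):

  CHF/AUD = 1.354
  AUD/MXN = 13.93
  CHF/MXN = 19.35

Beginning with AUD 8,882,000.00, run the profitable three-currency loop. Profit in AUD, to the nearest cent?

Profitable loop is AUD → CHF → MXN → AUD:
AUD 8,882,000.00 ÷ 1.354 = CHF 6,559,822.75
CHF 6,559,822.75 × 19.35 = MXN 126,932,570.16
MXN 126,932,570.16 ÷ 13.93 = AUD 9,112,173.02
Profit = AUD 9,112,173.02 − AUD 8,882,000.00

Profit: AUD 230,173.02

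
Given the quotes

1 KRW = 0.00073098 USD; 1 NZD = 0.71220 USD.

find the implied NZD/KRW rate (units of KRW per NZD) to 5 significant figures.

1 NZD × 0.71220 = 0.7122 USD
0.7122 USD ÷ 0.00073098 = 974.308 KRW

NZD/KRW = 974.31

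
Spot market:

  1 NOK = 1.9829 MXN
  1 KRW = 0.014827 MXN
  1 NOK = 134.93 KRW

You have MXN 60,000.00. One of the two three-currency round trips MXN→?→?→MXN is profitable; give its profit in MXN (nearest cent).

Profit: MXN 535.79

Profitable loop is MXN → NOK → KRW → MXN:
MXN 60,000.00 ÷ 1.9829 = NOK 30,258.71
NOK 30,258.71 × 134.93 = KRW 4,082,808
KRW 4,082,808 × 0.014827 = MXN 60,535.79
Profit = MXN 60,535.79 − MXN 60,000.00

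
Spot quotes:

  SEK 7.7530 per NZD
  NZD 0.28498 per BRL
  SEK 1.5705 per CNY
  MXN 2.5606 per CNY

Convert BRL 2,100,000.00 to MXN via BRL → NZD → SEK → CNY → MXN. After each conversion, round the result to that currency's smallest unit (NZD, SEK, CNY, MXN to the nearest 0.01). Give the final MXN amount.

BRL 2,100,000.00 × 0.28498 = NZD 598,458.00
NZD 598,458.00 × 7.7530 = SEK 4,639,844.87
SEK 4,639,844.87 ÷ 1.5705 = CNY 2,954,374.32
CNY 2,954,374.32 × 2.5606 = MXN 7,564,970.88

MXN 7,564,970.88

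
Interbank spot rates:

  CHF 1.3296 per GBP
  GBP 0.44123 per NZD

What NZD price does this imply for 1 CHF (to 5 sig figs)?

1 CHF ÷ 1.3296 = 0.752106 GBP
0.752106 GBP ÷ 0.44123 = 1.70457 NZD

CHF/NZD = 1.7046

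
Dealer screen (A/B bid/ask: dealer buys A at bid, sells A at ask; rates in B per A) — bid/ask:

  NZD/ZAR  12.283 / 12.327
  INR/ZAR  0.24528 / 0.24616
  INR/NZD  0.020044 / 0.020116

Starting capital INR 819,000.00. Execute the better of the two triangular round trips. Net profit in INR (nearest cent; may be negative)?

Net profit: INR 134.59

Best loop INR → NZD → ZAR → INR:
INR 819,000.00 × 0.020044 (sell INR at bid) = NZD 16,416.04
NZD 16,416.04 × 12.283 (sell NZD at bid) = ZAR 201,638.17
ZAR 201,638.17 ÷ 0.24616 (buy INR at ask) = INR 819,134.59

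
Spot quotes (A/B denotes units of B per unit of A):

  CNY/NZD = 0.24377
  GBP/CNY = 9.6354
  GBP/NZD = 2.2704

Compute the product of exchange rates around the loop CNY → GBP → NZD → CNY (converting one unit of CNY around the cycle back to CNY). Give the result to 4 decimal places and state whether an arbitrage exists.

0.9666 (arbitrage exists)

Around CNY → GBP → NZD → CNY: 1 ÷ 9.6354 × 2.2704 ÷ 0.24377 = 0.966612
Product < 1; profitable direction is CNY → NZD → GBP → CNY.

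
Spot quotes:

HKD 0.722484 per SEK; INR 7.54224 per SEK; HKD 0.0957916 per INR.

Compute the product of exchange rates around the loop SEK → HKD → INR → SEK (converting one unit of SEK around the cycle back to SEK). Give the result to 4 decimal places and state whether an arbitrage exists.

1.0000 (no arbitrage)

Around SEK → HKD → INR → SEK: 1 × 0.722484 ÷ 0.0957916 ÷ 7.54224 = 1.000001
Product ≈ 1 (deviation 0.000%, within rounding noise).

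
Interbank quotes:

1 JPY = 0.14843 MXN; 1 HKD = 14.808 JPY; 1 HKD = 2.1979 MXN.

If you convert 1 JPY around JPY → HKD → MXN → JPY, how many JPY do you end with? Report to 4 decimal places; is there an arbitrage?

Around JPY → HKD → MXN → JPY: 1 ÷ 14.808 × 2.1979 ÷ 0.14843 = 0.999977
Product ≈ 1 (deviation 0.002%, within rounding noise).

1.0000 (no arbitrage)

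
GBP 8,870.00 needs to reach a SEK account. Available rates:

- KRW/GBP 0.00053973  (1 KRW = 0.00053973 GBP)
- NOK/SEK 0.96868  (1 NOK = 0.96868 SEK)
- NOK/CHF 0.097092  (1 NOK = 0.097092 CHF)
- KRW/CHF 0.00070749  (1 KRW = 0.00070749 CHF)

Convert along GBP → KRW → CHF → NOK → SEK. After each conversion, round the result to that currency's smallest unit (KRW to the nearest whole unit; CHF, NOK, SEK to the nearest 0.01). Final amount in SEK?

GBP 8,870.00 ÷ 0.00053973 = KRW 16,434,143
KRW 16,434,143 × 0.00070749 = CHF 11,626.99
CHF 11,626.99 ÷ 0.097092 = NOK 119,752.30
NOK 119,752.30 × 0.96868 = SEK 116,001.66

SEK 116,001.66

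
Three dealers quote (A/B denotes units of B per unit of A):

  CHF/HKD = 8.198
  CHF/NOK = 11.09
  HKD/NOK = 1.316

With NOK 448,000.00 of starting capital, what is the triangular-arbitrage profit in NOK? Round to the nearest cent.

Profit: NOK 12,517.10

Profitable loop is NOK → HKD → CHF → NOK:
NOK 448,000.00 ÷ 1.316 = HKD 340,425.53
HKD 340,425.53 ÷ 8.198 = CHF 41,525.44
CHF 41,525.44 × 11.09 = NOK 460,517.10
Profit = NOK 460,517.10 − NOK 448,000.00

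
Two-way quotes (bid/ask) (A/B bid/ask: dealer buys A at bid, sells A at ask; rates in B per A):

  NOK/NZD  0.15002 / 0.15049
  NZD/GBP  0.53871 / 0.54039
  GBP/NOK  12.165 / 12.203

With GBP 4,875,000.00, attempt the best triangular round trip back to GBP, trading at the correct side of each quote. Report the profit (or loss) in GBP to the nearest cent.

Net profit: GBP 37,392.54

Best loop GBP → NZD → NOK → GBP:
GBP 4,875,000.00 ÷ 0.54039 (buy NZD at ask) = NZD 9,021,262.42
NZD 9,021,262.42 ÷ 0.15049 (buy NOK at ask) = NOK 59,945,926.12
NOK 59,945,926.12 ÷ 12.203 (buy GBP at ask) = GBP 4,912,392.54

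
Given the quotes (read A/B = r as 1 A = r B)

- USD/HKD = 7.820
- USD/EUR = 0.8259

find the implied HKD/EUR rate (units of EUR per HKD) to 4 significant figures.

HKD/EUR = 0.1056

1 HKD ÷ 7.820 = 0.127877 USD
0.127877 USD × 0.8259 = 0.105614 EUR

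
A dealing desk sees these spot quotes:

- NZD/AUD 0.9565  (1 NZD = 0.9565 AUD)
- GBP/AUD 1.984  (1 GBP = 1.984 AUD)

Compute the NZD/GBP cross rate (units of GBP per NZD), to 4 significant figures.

NZD/GBP = 0.4821

1 NZD × 0.9565 = 0.9565 AUD
0.9565 AUD ÷ 1.984 = 0.482107 GBP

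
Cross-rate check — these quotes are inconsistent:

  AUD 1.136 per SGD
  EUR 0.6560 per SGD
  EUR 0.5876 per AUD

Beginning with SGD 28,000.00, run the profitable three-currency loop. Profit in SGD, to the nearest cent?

Profitable loop is SGD → AUD → EUR → SGD:
SGD 28,000.00 × 1.136 = AUD 31,808.00
AUD 31,808.00 × 0.5876 = EUR 18,690.38
EUR 18,690.38 ÷ 0.6560 = SGD 28,491.43
Profit = SGD 28,491.43 − SGD 28,000.00

Profit: SGD 491.43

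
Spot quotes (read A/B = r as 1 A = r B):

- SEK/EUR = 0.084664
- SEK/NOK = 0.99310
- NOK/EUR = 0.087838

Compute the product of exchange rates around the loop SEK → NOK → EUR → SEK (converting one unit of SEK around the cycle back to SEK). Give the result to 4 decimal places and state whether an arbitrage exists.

1.0303 (arbitrage exists)

Around SEK → NOK → EUR → SEK: 1 × 0.99310 × 0.087838 ÷ 0.084664 = 1.030331
Product > 1; profitable direction is SEK → NOK → EUR → SEK.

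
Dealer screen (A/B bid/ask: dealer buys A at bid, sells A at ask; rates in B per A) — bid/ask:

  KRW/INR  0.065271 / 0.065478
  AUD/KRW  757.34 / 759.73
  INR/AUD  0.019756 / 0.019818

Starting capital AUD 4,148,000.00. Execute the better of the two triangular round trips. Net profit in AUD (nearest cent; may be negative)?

Best loop AUD → INR → KRW → AUD:
AUD 4,148,000.00 ÷ 0.019818 (buy INR at ask) = INR 209,304,672.52
INR 209,304,672.52 ÷ 0.065478 (buy KRW at ask) = KRW 3,196,564,839
KRW 3,196,564,839 ÷ 759.73 (buy AUD at ask) = AUD 4,207,501.14

Net profit: AUD 59,501.14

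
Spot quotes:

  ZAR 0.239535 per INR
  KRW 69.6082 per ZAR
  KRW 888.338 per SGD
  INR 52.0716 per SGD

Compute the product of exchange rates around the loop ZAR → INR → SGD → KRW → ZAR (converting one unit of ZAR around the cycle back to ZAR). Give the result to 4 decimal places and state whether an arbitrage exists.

1.0232 (arbitrage exists)

Around ZAR → INR → SGD → KRW → ZAR: 1 ÷ 0.239535 ÷ 52.0716 × 888.338 ÷ 69.6082 = 1.023170
Product > 1; profitable direction is ZAR → INR → SGD → KRW → ZAR.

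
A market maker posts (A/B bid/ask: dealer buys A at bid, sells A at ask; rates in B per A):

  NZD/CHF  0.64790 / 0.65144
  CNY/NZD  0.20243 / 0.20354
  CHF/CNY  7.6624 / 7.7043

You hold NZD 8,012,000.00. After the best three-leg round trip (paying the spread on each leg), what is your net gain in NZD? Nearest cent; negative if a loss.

Net profit: NZD 39,719.10

Best loop NZD → CHF → CNY → NZD:
NZD 8,012,000.00 × 0.64790 (sell NZD at bid) = CHF 5,190,974.80
CHF 5,190,974.80 × 7.6624 (sell CHF at bid) = CNY 39,775,325.31
CNY 39,775,325.31 × 0.20243 (sell CNY at bid) = NZD 8,051,719.10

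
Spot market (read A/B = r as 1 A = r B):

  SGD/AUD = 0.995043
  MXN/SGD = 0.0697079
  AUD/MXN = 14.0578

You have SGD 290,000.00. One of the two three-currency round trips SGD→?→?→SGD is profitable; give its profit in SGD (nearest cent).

Profitable loop is SGD → MXN → AUD → SGD:
SGD 290,000.00 ÷ 0.0697079 = MXN 4,160,217.13
MXN 4,160,217.13 ÷ 14.0578 = AUD 295,936.57
AUD 295,936.57 ÷ 0.995043 = SGD 297,410.84
Profit = SGD 297,410.84 − SGD 290,000.00

Profit: SGD 7,410.84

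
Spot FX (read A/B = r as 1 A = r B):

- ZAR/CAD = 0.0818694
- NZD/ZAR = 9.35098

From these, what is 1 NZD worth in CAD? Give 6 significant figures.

1 NZD × 9.35098 = 9.35098 ZAR
9.35098 ZAR × 0.0818694 = 0.765559 CAD

NZD/CAD = 0.765559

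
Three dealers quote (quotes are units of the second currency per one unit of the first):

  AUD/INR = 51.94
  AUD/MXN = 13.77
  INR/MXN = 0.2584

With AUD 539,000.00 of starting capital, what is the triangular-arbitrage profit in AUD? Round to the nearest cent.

Profit: AUD 14,003.97

Profitable loop is AUD → MXN → INR → AUD:
AUD 539,000.00 × 13.77 = MXN 7,422,030.00
MXN 7,422,030.00 ÷ 0.2584 = INR 28,723,026.32
INR 28,723,026.32 ÷ 51.94 = AUD 553,003.97
Profit = AUD 553,003.97 − AUD 539,000.00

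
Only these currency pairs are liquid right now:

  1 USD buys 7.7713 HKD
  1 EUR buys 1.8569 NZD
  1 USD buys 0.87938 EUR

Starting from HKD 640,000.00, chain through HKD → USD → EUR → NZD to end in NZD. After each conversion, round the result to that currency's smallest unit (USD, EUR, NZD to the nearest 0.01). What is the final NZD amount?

NZD 134,478.03

HKD 640,000.00 ÷ 7.7713 = USD 82,354.30
USD 82,354.30 × 0.87938 = EUR 72,420.72
EUR 72,420.72 × 1.8569 = NZD 134,478.03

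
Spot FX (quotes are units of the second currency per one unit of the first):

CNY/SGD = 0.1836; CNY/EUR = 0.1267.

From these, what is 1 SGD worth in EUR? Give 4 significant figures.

SGD/EUR = 0.6901

1 SGD ÷ 0.1836 = 5.44662 CNY
5.44662 CNY × 0.1267 = 0.690087 EUR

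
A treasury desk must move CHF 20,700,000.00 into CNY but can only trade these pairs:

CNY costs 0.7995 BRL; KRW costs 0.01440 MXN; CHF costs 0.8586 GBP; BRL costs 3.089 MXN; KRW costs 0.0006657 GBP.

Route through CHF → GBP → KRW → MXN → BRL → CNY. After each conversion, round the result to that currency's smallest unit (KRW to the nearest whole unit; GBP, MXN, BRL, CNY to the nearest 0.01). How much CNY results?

CHF 20,700,000.00 × 0.8586 = GBP 17,773,020.00
GBP 17,773,020.00 ÷ 0.0006657 = KRW 26,698,242,452
KRW 26,698,242,452 × 0.01440 = MXN 384,454,691.31
MXN 384,454,691.31 ÷ 3.089 = BRL 124,459,272.03
BRL 124,459,272.03 ÷ 0.7995 = CNY 155,671,384.65

CNY 155,671,384.65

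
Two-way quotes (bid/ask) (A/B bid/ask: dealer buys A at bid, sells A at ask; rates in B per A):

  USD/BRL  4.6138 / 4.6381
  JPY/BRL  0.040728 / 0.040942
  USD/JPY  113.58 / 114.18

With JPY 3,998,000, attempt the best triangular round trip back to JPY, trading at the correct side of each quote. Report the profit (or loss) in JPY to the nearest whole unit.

Net result: JPY -10,528 (no profitable arbitrage after spreads)

Best loop JPY → BRL → USD → JPY:
JPY 3,998,000 × 0.040728 (sell JPY at bid) = BRL 162,830.54
BRL 162,830.54 ÷ 4.6381 (buy USD at ask) = USD 35,107.17
USD 35,107.17 × 113.58 (sell USD at bid) = JPY 3,987,472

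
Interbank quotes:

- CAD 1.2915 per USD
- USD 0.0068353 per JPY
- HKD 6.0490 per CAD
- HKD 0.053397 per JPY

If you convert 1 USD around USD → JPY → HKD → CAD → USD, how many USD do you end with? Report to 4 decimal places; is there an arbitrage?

1.0000 (no arbitrage)

Around USD → JPY → HKD → CAD → USD: 1 ÷ 0.0068353 × 0.053397 ÷ 6.0490 ÷ 1.2915 = 0.999957
Product ≈ 1 (deviation 0.004%, within rounding noise).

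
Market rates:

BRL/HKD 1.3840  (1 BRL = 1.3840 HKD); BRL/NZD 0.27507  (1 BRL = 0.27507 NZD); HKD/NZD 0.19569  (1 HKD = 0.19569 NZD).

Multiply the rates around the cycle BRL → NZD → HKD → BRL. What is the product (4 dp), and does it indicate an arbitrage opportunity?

Around BRL → NZD → HKD → BRL: 1 × 0.27507 ÷ 0.19569 ÷ 1.3840 = 1.015637
Product > 1; profitable direction is BRL → NZD → HKD → BRL.

1.0156 (arbitrage exists)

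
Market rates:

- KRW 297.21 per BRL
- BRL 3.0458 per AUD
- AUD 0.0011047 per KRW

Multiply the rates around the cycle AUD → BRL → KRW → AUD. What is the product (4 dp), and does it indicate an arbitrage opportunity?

Around AUD → BRL → KRW → AUD: 1 × 3.0458 × 297.21 × 0.0011047 = 1.000021
Product ≈ 1 (deviation 0.002%, within rounding noise).

1.0000 (no arbitrage)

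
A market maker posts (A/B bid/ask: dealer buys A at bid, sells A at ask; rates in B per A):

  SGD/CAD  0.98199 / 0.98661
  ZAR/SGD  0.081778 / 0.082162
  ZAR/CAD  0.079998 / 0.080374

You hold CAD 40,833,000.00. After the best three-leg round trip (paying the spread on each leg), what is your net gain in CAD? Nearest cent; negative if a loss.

Net result: CAD -34,964.04 (no profitable arbitrage after spreads)

Best loop CAD → ZAR → SGD → CAD:
CAD 40,833,000.00 ÷ 0.080374 (buy ZAR at ask) = ZAR 508,037,425.04
ZAR 508,037,425.04 × 0.081778 (sell ZAR at bid) = SGD 41,546,284.54
SGD 41,546,284.54 × 0.98199 (sell SGD at bid) = CAD 40,798,035.96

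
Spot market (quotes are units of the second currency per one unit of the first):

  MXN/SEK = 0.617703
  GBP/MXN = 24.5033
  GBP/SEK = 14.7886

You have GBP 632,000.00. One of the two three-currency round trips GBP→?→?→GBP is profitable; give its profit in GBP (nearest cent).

Profit: GBP 14,836.18

Profitable loop is GBP → MXN → SEK → GBP:
GBP 632,000.00 × 24.5033 = MXN 15,486,085.60
MXN 15,486,085.60 × 0.617703 = SEK 9,565,801.53
SEK 9,565,801.53 ÷ 14.7886 = GBP 646,836.18
Profit = GBP 646,836.18 − GBP 632,000.00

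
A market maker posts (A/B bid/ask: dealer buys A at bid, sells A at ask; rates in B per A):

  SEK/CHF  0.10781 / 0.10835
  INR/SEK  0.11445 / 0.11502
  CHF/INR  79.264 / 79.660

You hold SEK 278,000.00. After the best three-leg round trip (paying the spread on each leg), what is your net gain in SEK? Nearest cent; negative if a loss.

Net profit: SEK 2,028.49

Best loop SEK → INR → CHF → SEK:
SEK 278,000.00 ÷ 0.11502 (buy INR at ask) = INR 2,416,970.96
INR 2,416,970.96 ÷ 79.660 (buy CHF at ask) = CHF 30,341.09
CHF 30,341.09 ÷ 0.10835 (buy SEK at ask) = SEK 280,028.49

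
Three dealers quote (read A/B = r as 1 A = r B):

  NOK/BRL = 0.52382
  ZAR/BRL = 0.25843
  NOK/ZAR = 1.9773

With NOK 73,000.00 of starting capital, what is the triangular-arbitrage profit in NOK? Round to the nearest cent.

Profitable loop is NOK → BRL → ZAR → NOK:
NOK 73,000.00 × 0.52382 = BRL 38,238.86
BRL 38,238.86 ÷ 0.25843 = ZAR 147,966.03
ZAR 147,966.03 ÷ 1.9773 = NOK 74,832.36
Profit = NOK 74,832.36 − NOK 73,000.00

Profit: NOK 1,832.36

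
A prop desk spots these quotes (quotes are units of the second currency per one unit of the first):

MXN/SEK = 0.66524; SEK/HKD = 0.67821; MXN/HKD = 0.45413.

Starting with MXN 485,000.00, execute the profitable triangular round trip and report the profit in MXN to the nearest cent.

Profitable loop is MXN → HKD → SEK → MXN:
MXN 485,000.00 × 0.45413 = HKD 220,253.05
HKD 220,253.05 ÷ 0.67821 = SEK 324,756.42
SEK 324,756.42 ÷ 0.66524 = MXN 488,179.33
Profit = MXN 488,179.33 − MXN 485,000.00

Profit: MXN 3,179.33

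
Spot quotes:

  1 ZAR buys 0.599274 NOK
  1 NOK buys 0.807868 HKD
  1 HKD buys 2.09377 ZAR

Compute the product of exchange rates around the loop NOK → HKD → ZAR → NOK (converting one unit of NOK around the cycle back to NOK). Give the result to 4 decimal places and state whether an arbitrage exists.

Around NOK → HKD → ZAR → NOK: 1 × 0.807868 × 2.09377 × 0.599274 = 1.013666
Product > 1; profitable direction is NOK → HKD → ZAR → NOK.

1.0137 (arbitrage exists)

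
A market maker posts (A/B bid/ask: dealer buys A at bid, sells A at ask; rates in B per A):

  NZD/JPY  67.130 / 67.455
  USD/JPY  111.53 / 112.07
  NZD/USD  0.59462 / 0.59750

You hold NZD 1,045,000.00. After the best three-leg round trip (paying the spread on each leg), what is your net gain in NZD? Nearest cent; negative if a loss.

Best loop NZD → JPY → USD → NZD:
NZD 1,045,000.00 × 67.130 (sell NZD at bid) = JPY 70,150,850
JPY 70,150,850 ÷ 112.07 (buy USD at ask) = USD 625,955.65
USD 625,955.65 ÷ 0.59750 (buy NZD at ask) = NZD 1,047,624.52

Net profit: NZD 2,624.52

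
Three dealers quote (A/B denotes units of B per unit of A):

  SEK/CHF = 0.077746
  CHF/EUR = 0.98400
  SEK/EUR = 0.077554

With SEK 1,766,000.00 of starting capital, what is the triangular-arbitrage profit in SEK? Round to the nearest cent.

Profitable loop is SEK → EUR → CHF → SEK:
SEK 1,766,000.00 × 0.077554 = EUR 136,960.36
EUR 136,960.36 ÷ 0.98400 = CHF 139,187.36
CHF 139,187.36 ÷ 0.077746 = SEK 1,790,283.25
Profit = SEK 1,790,283.25 − SEK 1,766,000.00

Profit: SEK 24,283.25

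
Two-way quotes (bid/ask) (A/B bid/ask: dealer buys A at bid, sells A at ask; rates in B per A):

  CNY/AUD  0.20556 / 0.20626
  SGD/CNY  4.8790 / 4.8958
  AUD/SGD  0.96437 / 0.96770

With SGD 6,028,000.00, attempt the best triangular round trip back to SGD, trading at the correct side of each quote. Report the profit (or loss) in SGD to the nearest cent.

Net profit: SGD 140,702.43

Best loop SGD → AUD → CNY → SGD:
SGD 6,028,000.00 ÷ 0.96770 (buy AUD at ask) = AUD 6,229,203.27
AUD 6,229,203.27 ÷ 0.20626 (buy CNY at ask) = CNY 30,200,733.37
CNY 30,200,733.37 ÷ 4.8958 (buy SGD at ask) = SGD 6,168,702.43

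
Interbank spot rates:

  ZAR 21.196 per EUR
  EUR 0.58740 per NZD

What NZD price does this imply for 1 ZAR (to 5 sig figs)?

1 ZAR ÷ 21.196 = 0.0471787 EUR
0.0471787 EUR ÷ 0.58740 = 0.0803179 NZD

ZAR/NZD = 0.080318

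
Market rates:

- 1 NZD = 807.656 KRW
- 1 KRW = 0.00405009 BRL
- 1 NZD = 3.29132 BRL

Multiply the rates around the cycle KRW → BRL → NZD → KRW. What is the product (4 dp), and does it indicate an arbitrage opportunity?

Around KRW → BRL → NZD → KRW: 1 × 0.00405009 ÷ 3.29132 × 807.656 = 0.993850
Product < 1; profitable direction is KRW → NZD → BRL → KRW.

0.9939 (arbitrage exists)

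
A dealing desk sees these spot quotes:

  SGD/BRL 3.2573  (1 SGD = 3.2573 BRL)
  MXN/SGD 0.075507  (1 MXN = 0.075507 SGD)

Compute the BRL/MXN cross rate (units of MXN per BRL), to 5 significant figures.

BRL/MXN = 4.0659

1 BRL ÷ 3.2573 = 0.307003 SGD
0.307003 SGD ÷ 0.075507 = 4.06588 MXN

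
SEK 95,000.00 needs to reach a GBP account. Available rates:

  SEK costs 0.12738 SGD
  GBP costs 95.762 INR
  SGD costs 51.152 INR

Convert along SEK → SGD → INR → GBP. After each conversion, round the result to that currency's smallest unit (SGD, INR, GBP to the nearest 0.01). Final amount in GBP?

SEK 95,000.00 × 0.12738 = SGD 12,101.10
SGD 12,101.10 × 51.152 = INR 618,995.47
INR 618,995.47 ÷ 95.762 = GBP 6,463.89

GBP 6,463.89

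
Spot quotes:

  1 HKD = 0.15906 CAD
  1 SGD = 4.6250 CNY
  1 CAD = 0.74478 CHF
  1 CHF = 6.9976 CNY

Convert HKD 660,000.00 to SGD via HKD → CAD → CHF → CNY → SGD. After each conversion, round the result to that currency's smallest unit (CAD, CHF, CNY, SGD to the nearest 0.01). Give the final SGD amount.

HKD 660,000.00 × 0.15906 = CAD 104,979.60
CAD 104,979.60 × 0.74478 = CHF 78,186.71
CHF 78,186.71 × 6.9976 = CNY 547,119.32
CNY 547,119.32 ÷ 4.6250 = SGD 118,296.07

SGD 118,296.07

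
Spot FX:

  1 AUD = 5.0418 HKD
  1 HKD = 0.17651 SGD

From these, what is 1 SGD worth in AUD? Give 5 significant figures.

SGD/AUD = 1.1237

1 SGD ÷ 0.17651 = 5.6654 HKD
5.6654 HKD ÷ 5.0418 = 1.12369 AUD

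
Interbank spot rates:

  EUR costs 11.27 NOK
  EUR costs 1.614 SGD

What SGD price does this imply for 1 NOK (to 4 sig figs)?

NOK/SGD = 0.1432

1 NOK ÷ 11.27 = 0.0887311 EUR
0.0887311 EUR × 1.614 = 0.143212 SGD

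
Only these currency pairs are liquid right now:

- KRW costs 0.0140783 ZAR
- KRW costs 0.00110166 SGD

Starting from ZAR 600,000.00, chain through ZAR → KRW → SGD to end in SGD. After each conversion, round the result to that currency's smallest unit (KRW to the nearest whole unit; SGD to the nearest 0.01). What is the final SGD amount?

ZAR 600,000.00 ÷ 0.0140783 = KRW 42,618,782
KRW 42,618,782 × 0.00110166 = SGD 46,951.41

SGD 46,951.41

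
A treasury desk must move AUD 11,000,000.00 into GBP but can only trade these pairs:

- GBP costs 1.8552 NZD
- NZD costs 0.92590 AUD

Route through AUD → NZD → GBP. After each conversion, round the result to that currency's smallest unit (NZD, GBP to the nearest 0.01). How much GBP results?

GBP 6,403,801.56

AUD 11,000,000.00 ÷ 0.92590 = NZD 11,880,332.65
NZD 11,880,332.65 ÷ 1.8552 = GBP 6,403,801.56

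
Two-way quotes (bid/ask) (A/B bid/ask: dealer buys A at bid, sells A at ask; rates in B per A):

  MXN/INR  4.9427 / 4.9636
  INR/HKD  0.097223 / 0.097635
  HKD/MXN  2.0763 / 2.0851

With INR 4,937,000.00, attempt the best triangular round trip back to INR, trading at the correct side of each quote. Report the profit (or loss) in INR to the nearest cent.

Best loop INR → HKD → MXN → INR:
INR 4,937,000.00 × 0.097223 (sell INR at bid) = HKD 479,989.95
HKD 479,989.95 × 2.0763 (sell HKD at bid) = MXN 996,603.14
MXN 996,603.14 × 4.9427 (sell MXN at bid) = INR 4,925,910.32

Net result: INR -11,089.68 (no profitable arbitrage after spreads)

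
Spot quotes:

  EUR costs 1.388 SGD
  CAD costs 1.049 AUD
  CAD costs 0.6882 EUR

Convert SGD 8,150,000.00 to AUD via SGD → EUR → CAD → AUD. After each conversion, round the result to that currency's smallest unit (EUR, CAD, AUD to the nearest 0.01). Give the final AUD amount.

SGD 8,150,000.00 ÷ 1.388 = EUR 5,871,757.93
EUR 5,871,757.93 ÷ 0.6882 = CAD 8,532,051.63
CAD 8,532,051.63 × 1.049 = AUD 8,950,122.16

AUD 8,950,122.16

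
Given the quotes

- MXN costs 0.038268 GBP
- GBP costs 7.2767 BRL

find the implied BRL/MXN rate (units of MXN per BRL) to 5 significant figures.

1 BRL ÷ 7.2767 = 0.137425 GBP
0.137425 GBP ÷ 0.038268 = 3.59112 MXN

BRL/MXN = 3.5911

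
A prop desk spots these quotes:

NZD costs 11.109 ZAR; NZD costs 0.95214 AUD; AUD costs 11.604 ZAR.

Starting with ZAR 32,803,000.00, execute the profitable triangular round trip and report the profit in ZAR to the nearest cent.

Profitable loop is ZAR → AUD → NZD → ZAR:
ZAR 32,803,000.00 ÷ 11.604 = AUD 2,826,870.04
AUD 2,826,870.04 ÷ 0.95214 = NZD 2,968,964.70
NZD 2,968,964.70 × 11.109 = ZAR 32,982,228.80
Profit = ZAR 32,982,228.80 − ZAR 32,803,000.00

Profit: ZAR 179,228.80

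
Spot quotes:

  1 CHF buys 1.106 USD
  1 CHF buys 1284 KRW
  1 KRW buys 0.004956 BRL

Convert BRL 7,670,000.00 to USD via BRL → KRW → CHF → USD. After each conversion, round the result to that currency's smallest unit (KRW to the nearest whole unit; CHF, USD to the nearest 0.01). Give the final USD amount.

USD 1,333,073.73

BRL 7,670,000.00 ÷ 0.004956 = KRW 1,547,619,048
KRW 1,547,619,048 ÷ 1284 = CHF 1,205,310.79
CHF 1,205,310.79 × 1.106 = USD 1,333,073.73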